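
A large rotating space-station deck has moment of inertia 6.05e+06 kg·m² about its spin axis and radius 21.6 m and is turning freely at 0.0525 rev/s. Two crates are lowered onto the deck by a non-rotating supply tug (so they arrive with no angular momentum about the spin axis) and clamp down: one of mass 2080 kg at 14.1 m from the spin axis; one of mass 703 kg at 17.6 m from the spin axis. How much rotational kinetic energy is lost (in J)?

energy lost ≈ 31100 J

No external torque acts about the spin axis; L_before = L_after.
Added inertia Σmr² = (2080)(14.1)² + (703)(17.6)² = 6.313e+05 kg·m²; I_f = 6.050e+06 + 6.313e+05 = 6.681e+06 kg·m².
ω_f = I_p ω_i / I_f = (6.050e+06)(0.0525) / 6.681e+06 = 0.04754 rev/s.
KE_i = ½(6.050e+06)(0.3299 rad/s)² = 3.292e+05 J; KE_f = ½(6.681e+06)(0.2987)² = 2.981e+05 J.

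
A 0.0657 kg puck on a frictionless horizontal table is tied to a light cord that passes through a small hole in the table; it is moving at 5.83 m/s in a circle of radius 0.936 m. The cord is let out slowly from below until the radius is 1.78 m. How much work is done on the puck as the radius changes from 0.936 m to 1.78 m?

Central (radial) force ⇒ zero torque about the center ⇒ m v r is constant.
v₂ = v₁ r₁ / r₂ = (5.83)(0.936) / (1.78) = 3.066 m/s.
W = ΔKE = ½m(v₂² − v₁²) = -0.8078 J.

W ≈ -0.808 J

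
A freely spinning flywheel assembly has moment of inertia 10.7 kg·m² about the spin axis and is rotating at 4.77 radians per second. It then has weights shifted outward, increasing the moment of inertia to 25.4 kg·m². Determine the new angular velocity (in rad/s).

With no external torque about the axis, L is conserved: I₁ω₁ = I₂ω₂.
ω₂ = I₁ω₁ / I₂ = (10.70)(4.77 rad/s) / (25.40) = 2.009 rad/s.

ω₂ ≈ 2.01 rad/s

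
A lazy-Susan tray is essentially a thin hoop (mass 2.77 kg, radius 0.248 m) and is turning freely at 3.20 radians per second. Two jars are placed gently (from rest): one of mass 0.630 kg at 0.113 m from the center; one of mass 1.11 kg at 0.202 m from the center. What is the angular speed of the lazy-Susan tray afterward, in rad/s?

ω_f ≈ 2.44 rad/s

No external torque acts about the center; L_before = L_after.
I_p = (2.77)(0.248)² = 0.1704 kg·m².
Added inertia Σmr² = (0.630)(0.113)² + (1.11)(0.202)² = 0.05334 kg·m²; I_f = 0.1704 + 0.05334 = 0.2237 kg·m².
ω_f = I_p ω_i / I_f = (0.1704)(3.20) / 0.2237 = 2.437 rad/s.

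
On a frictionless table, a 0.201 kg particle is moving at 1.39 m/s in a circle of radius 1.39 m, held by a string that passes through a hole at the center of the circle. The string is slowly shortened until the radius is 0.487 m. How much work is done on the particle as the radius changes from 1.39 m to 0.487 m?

The only horizontal force on the mass is along the cord (radial), so it exerts no torque about the hole and angular momentum m v r is conserved.
v₂ = v₁ r₁ / r₂ = (1.39)(1.39) / (0.487) = 3.967 m/s.
W = ΔKE = ½m(v₂² − v₁²) = 1.388 J.

W ≈ 1.39 J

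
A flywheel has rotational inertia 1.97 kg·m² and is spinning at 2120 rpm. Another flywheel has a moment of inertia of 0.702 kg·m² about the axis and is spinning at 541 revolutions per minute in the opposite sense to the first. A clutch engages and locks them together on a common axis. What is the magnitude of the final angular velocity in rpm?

|ω_f| ≈ 1420 rpm

The coupling torques are internal; angular momentum about the shared axis is conserved.
Taking A's sense as positive: L = (1.970)(2120) − (0.7020)(541) = 3797 kg·m²·rpm.
Combined I = 1.970 + 0.7020 = 2.672 kg·m².
ω_f = L / I = 3797 / 2.672 = 1421 rpm.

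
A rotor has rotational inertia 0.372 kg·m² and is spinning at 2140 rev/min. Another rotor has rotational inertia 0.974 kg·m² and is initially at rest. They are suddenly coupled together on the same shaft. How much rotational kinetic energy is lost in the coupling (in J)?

ΔKE lost ≈ 6760 J

No external torque acts about the common axis, so total angular momentum is conserved.
Taking A's sense as positive: L = (0.3720)(2140) = 796.1 kg·m²·rpm.
Combined I = 0.3720 + 0.9740 = 1.346 kg·m².
ω_f = L / I = 796.1 / 1.346 = 591.4 rpm.
KE_i = ½ΣIω² = 9341 J; KE_f = ½(1.346)(61.94)² = 2582 J.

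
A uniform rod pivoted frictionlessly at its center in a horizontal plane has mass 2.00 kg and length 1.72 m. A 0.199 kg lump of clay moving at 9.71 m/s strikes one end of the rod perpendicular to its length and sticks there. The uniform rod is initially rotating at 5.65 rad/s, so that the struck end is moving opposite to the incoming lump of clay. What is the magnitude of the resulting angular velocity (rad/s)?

About the pivot the impulsive forces during the collision are internal, so angular momentum about that axis is conserved.
I_p = (1/12)(2.00)(1.72)² = 0.4931 kg·m². Taking the sense of the lump of clay's angular momentum as positive, L_{lump} = m v R = (0.199)(9.71)(1.72/2) = 1.662 kg·m²/s.
L_i = −I_p ω_p + m v R = −(0.4931)(5.65) + 1.662 = -1.124 kg·m²/s.
After sticking, I_f = I_p + m R² = 0.4931 + (0.199)(1.72/2)² = 0.6402 kg·m².
ω_f = L_i / I_f = -1.124 / 0.6402 = -1.756 rad/s.

|ω_f| ≈ 1.76 rad/s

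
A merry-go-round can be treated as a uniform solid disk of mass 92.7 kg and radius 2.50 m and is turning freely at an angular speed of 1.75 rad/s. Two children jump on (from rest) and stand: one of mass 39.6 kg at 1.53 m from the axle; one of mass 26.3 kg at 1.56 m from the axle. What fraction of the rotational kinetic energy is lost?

fraction ≈ 0.351

No external torque acts about the axle; L_before = L_after.
I_p = ½(92.7)(2.50)² = 289.7 kg·m².
Added inertia Σmr² = (39.6)(1.53)² + (26.3)(1.56)² = 156.7 kg·m²; I_f = 289.7 + 156.7 = 446.4 kg·m².
ω_f = I_p ω_i / I_f = (289.7)(1.75) / 446.4 = 1.136 rad/s.
KE_i = ½(289.7)(1.750 rad/s)² = 443.6 J; KE_f = ½(446.4)(1.136)² = 287.9 J.
Fraction lost = 0.3510.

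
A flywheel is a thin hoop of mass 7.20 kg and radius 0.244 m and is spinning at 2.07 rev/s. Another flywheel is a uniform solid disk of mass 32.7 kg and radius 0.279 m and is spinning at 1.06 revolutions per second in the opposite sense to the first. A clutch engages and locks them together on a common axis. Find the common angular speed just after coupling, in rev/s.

No external torque acts about the common axis, so total angular momentum is conserved.
Moments of inertia: I_A = (7.20)(0.244)² = 0.4287 kg·m²; I_B = ½(32.7)(0.279)² = 1.273 kg·m².
Taking A's sense as positive: L = (0.4287)(2.07) − (1.273)(1.06) = -0.4617 kg·m²·rev/s.
Combined I = 0.4287 + 1.273 = 1.701 kg·m².
ω_f = L / I = -0.4617 / 1.701 = -0.2714 rev/s.

|ω_f| ≈ 0.271 rev/s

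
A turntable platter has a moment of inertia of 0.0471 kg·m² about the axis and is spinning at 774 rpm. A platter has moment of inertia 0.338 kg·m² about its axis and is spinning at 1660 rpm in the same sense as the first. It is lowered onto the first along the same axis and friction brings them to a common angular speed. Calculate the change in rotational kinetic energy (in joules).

ΔKE ≈ -178 J

No external torque acts about the common axis, so total angular momentum is conserved.
Taking A's sense as positive: L = (0.04710)(774) + (0.3380)(1660) = 597.5 kg·m²·rpm.
Combined I = 0.04710 + 0.3380 = 0.3851 kg·m².
ω_f = L / I = 597.5 / 0.3851 = 1552 rpm.
KE_i = ½ΣIω² = 5262 J; KE_f = ½(0.3851)(162.5)² = 5084 J.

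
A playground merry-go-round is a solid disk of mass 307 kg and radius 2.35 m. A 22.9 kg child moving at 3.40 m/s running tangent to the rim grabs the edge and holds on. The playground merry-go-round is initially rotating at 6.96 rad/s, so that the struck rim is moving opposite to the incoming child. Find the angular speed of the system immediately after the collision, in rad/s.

|ω_f| ≈ 5.87 rad/s

The axle reaction passes through the axle and exerts no torque about it; angular momentum about the axle is conserved through the impact.
I_p = ½(307)(2.35)² = 847.7 kg·m². Taking the sense of the child's angular momentum as positive, L_{child} = m v R = (22.9)(3.40)(2.35) = 183.0 kg·m²/s.
L_i = −I_p ω_p + m v R = −(847.7)(6.96) + 183.0 = -5717 kg·m²/s.
After sticking, I_f = I_p + m R² = 847.7 + (22.9)(2.35)² = 974.2 kg·m².
ω_f = L_i / I_f = -5717 / 974.2 = -5.869 rad/s.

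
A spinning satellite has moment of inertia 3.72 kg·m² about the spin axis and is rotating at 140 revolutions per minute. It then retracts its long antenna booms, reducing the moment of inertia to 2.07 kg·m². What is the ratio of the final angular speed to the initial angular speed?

No external torque acts about the spin axis, so angular momentum is conserved.
ω₂/ω₁ = I₁/I₂ = 3.720 / 2.070 = 1.797.

ω₂/ω₁ ≈ 1.80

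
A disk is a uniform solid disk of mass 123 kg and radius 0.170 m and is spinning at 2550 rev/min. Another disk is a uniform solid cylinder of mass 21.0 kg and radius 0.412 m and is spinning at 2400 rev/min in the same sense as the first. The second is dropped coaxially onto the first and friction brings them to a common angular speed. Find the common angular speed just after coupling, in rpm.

|ω_f| ≈ 2470 rpm

No external torque acts about the common axis, so total angular momentum is conserved.
Moments of inertia: I_A = ½(123)(0.170)² = 1.777 kg·m²; I_B = ½(21.0)(0.412)² = 1.782 kg·m².
Taking A's sense as positive: L = (1.777)(2550) + (1.782)(2400) = 8810 kg·m²·rpm.
Combined I = 1.777 + 1.782 = 3.560 kg·m².
ω_f = L / I = 8810 / 3.560 = 2475 rpm.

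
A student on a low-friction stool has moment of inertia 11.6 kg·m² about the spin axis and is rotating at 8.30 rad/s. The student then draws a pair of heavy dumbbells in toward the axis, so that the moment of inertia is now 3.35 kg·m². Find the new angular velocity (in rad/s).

ω₂ ≈ 28.7 rad/s

Angular momentum about the spin axis is conserved since the torque about it is zero.
ω₂ = I₁ω₁ / I₂ = (11.60)(8.30 rad/s) / (3.350) = 28.74 rad/s.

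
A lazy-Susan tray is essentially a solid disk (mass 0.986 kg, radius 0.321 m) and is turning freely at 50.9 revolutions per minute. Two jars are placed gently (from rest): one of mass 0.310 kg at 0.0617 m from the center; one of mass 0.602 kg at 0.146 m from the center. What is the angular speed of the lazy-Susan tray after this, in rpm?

ω_f ≈ 39.9 rpm

The added mass arrives with no angular momentum about the center, and any external torque about the center is negligible, so the system's angular momentum is conserved.
I_p = ½(0.986)(0.321)² = 0.05080 kg·m².
Added inertia Σmr² = (0.310)(0.0617)² + (0.602)(0.146)² = 0.01401 kg·m²; I_f = 0.05080 + 0.01401 = 0.06481 kg·m².
ω_f = I_p ω_i / I_f = (0.05080)(50.9) / 0.06481 = 39.90 rpm.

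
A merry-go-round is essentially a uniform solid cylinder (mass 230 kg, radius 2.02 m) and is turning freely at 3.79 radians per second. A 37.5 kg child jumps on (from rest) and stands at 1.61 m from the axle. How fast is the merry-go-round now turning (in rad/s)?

The added mass arrives with no angular momentum about the axle, and any external torque about the axle is negligible, so the system's angular momentum is conserved.
I_p = ½(230)(2.02)² = 469.2 kg·m².
Added inertia Σmr² = (37.5)(1.61)² = 97.20 kg·m²; I_f = 469.2 + 97.20 = 566.4 kg·m².
ω_f = I_p ω_i / I_f = (469.2)(3.79) / 566.4 = 3.140 rad/s.

ω_f ≈ 3.14 rad/s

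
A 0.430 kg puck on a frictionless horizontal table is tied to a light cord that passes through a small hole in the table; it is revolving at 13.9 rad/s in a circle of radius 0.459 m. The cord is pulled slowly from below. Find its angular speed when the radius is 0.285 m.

ω₂ ≈ 36.1 rad/s

No torque about the axis ⇒ m r₁² ω₁ = m r₂² ω₂.
ω₂ = ω₁ (r₁/r₂)² = (13.9)(0.459/0.285)² = 36.05 rad/s.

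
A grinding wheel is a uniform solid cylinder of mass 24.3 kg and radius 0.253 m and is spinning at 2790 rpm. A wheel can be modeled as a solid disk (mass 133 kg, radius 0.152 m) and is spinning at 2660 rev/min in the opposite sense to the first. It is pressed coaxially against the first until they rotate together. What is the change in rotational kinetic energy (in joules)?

No external torque acts about the common axis, so total angular momentum is conserved.
Moments of inertia: I_A = ½(24.3)(0.253)² = 0.7777 kg·m²; I_B = ½(133)(0.152)² = 1.536 kg·m².
Taking A's sense as positive: L = (0.7777)(2790) − (1.536)(2660) = -1917 kg·m²·rpm.
Combined I = 0.7777 + 1.536 = 2.314 kg·m².
ω_f = L / I = -1917 / 2.314 = -828.4 rpm.
KE_i = ½ΣIω² = 92800 J; KE_f = ½(2.314)(86.75)² = 8708 J.

ΔKE ≈ -84100 J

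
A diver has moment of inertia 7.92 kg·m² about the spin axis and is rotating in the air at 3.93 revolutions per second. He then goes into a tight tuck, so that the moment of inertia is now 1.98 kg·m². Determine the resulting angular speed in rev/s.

ω₂ ≈ 15.7 rev/s

Angular momentum about the spin axis is conserved since the torque about it is zero.
ω₂ = I₁ω₁ / I₂ = (7.920)(3.93 rev/s) / (1.980) = 15.72 rev/s.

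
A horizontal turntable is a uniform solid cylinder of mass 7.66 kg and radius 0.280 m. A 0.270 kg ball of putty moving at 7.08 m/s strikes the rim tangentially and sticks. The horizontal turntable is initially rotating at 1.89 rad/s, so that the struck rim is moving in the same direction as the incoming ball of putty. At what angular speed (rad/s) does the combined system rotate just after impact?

|ω_f| ≈ 3.43 rad/s

The axle reaction passes through the axle and exerts no torque about it; angular momentum about the axle is conserved through the impact.
I_p = ½(7.66)(0.280)² = 0.3003 kg·m². Taking the sense of the ball of putty's angular momentum as positive, L_{ball} = m v R = (0.270)(7.08)(0.280) = 0.5352 kg·m²/s.
L_i = +I_p ω_p + m v R = +(0.3003)(1.89) + 0.5352 = 1.103 kg·m²/s.
After sticking, I_f = I_p + m R² = 0.3003 + (0.270)(0.280)² = 0.3214 kg·m².
ω_f = L_i / I_f = 1.103 / 0.3214 = 3.431 rad/s.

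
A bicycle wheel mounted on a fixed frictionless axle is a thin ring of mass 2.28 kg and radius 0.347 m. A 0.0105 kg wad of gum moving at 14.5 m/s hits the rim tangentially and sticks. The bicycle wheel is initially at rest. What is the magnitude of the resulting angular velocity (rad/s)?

|ω_f| ≈ 0.192 rad/s

About the axle the impulsive forces during the collision are internal, so angular momentum about that axis is conserved.
I_p = (2.28)(0.347)² = 0.2745 kg·m². Taking the sense of the wad of gum's angular momentum as positive, L_{wad} = m v R = (0.0105)(14.5)(0.347) = 0.05283 kg·m²/s.
L_i = 0 + 0.05283 = 0.05283 kg·m²/s.
After sticking, I_f = I_p + m R² = 0.2745 + (0.0105)(0.347)² = 0.2758 kg·m².
ω_f = L_i / I_f = 0.05283 / 0.2758 = 0.1916 rad/s.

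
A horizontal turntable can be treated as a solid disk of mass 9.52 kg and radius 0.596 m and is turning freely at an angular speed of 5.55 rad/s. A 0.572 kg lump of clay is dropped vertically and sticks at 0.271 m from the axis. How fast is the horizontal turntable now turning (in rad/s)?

The added mass arrives with no angular momentum about the axis, and any external torque about the axis is negligible, so the system's angular momentum is conserved.
I_p = ½(9.52)(0.596)² = 1.691 kg·m².
Added inertia Σmr² = (0.572)(0.271)² = 0.04201 kg·m²; I_f = 1.691 + 0.04201 = 1.733 kg·m².
ω_f = I_p ω_i / I_f = (1.691)(5.55) / 1.733 = 5.415 rad/s.

ω_f ≈ 5.42 rad/s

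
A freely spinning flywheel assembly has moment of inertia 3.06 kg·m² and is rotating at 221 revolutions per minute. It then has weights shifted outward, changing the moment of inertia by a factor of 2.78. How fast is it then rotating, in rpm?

ω₂ ≈ 79.5 rpm

With no external torque about the axis, L is conserved: I₁ω₁ = I₂ω₂.
I₂ = 2.78 × 3.06 = 8.507 kg·m².
ω₂ = I₁ω₁ / I₂ = (3.060)(221 rpm) / (8.507) = 79.50 rpm.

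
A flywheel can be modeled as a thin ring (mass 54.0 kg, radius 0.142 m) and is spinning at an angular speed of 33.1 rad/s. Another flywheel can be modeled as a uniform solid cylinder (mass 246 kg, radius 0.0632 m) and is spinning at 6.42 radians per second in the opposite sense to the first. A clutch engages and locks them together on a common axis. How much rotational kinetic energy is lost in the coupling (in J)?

ΔKE lost ≈ 264 J

No external torque acts about the common axis, so total angular momentum is conserved.
Moments of inertia: I_A = (54.0)(0.142)² = 1.089 kg·m²; I_B = ½(246)(0.0632)² = 0.4913 kg·m².
Taking A's sense as positive: L = (1.089)(33.1) − (0.4913)(6.42) = 32.89 kg·m²·rad/s.
Combined I = 1.089 + 0.4913 = 1.580 kg·m².
ω_f = L / I = 32.89 / 1.580 = 20.81 rad/s.
KE_i = ½ΣIω² = 606.6 J; KE_f = ½(1.580)(20.81)² = 342.2 J.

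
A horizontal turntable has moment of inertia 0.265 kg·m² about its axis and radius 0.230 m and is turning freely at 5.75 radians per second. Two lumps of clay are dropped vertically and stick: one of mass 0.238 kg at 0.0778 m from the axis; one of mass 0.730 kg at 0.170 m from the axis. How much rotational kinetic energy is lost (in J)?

energy lost ≈ 0.343 J

No external torque acts about the axis; L_before = L_after.
Added inertia Σmr² = (0.238)(0.0778)² + (0.730)(0.170)² = 0.02254 kg·m²; I_f = 0.2650 + 0.02254 = 0.2875 kg·m².
ω_f = I_p ω_i / I_f = (0.2650)(5.75) / 0.2875 = 5.299 rad/s.
KE_i = ½(0.2650)(5.750 rad/s)² = 4.381 J; KE_f = ½(0.2875)(5.299)² = 4.037 J.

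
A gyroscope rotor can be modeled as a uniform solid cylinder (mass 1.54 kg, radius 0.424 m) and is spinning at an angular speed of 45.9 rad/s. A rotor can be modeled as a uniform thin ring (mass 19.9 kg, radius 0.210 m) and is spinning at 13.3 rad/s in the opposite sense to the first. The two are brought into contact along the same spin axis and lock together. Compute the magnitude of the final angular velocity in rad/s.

|ω_f| ≈ 5.23 rad/s

The coupling torques are internal; angular momentum about the shared axis is conserved.
Moments of inertia: I_A = ½(1.54)(0.424)² = 0.1384 kg·m²; I_B = (19.9)(0.210)² = 0.8776 kg·m².
Taking A's sense as positive: L = (0.1384)(45.9) − (0.8776)(13.3) = -5.318 kg·m²·rad/s.
Combined I = 0.1384 + 0.8776 = 1.016 kg·m².
ω_f = L / I = -5.318 / 1.016 = -5.234 rad/s.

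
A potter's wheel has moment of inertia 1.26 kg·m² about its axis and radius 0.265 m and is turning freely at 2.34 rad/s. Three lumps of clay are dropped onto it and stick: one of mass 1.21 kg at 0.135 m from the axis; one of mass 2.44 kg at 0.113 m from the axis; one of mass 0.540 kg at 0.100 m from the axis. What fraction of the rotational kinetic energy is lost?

fraction ≈ 0.0444

The added mass arrives with no angular momentum about the axis, and any external torque about the axis is negligible, so the system's angular momentum is conserved.
Added inertia Σmr² = (1.21)(0.135)² + (2.44)(0.113)² + (0.540)(0.100)² = 0.05861 kg·m²; I_f = 1.260 + 0.05861 = 1.319 kg·m².
ω_f = I_p ω_i / I_f = (1.260)(2.34) / 1.319 = 2.236 rad/s.
KE_i = ½(1.260)(2.340 rad/s)² = 3.450 J; KE_f = ½(1.319)(2.236)² = 3.296 J.
Fraction lost = 0.04445.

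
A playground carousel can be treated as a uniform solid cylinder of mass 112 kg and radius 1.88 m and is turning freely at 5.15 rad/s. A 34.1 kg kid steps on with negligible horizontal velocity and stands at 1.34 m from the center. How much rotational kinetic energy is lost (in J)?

energy lost ≈ 620 J

No external torque acts about the center; L_before = L_after.
I_p = ½(112)(1.88)² = 197.9 kg·m².
Added inertia Σmr² = (34.1)(1.34)² = 61.23 kg·m²; I_f = 197.9 + 61.23 = 259.2 kg·m².
ω_f = I_p ω_i / I_f = (197.9)(5.15) / 259.2 = 3.933 rad/s.
KE_i = ½(197.9)(5.150 rad/s)² = 2625 J; KE_f = ½(259.2)(3.933)² = 2005 J.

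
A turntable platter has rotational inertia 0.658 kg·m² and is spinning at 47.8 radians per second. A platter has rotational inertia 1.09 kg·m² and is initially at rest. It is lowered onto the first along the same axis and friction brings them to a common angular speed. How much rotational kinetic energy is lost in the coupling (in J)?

No external torque acts about the common axis, so total angular momentum is conserved.
Taking A's sense as positive: L = (0.6580)(47.8) = 31.45 kg·m²·rad/s.
Combined I = 0.6580 + 1.090 = 1.748 kg·m².
ω_f = L / I = 31.45 / 1.748 = 17.99 rad/s.
KE_i = ½ΣIω² = 751.7 J; KE_f = ½(1.748)(17.99)² = 283.0 J.

ΔKE lost ≈ 469 J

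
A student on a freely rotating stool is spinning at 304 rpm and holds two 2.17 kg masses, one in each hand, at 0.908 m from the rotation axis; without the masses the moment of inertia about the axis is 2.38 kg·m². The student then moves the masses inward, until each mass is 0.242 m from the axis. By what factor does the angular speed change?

ω₂/ω₁ ≈ 2.26

With no external torque about the axis, L is conserved: I₁ω₁ = I₂ω₂.
I₁ = 2.38 + 2(2.17)(0.908)² = 5.958 kg·m²; I₂ = 2.38 + 2(2.17)(0.242)² = 2.634 kg·m².
ω₂/ω₁ = I₁/I₂ = 5.958 / 2.634 = 2.262.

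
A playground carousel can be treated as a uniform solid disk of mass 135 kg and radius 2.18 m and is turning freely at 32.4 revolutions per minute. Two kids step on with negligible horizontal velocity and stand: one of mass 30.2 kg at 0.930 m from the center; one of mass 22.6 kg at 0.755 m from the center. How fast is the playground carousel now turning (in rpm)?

ω_f ≈ 28.9 rpm

No external torque acts about the center; L_before = L_after.
I_p = ½(135)(2.18)² = 320.8 kg·m².
Added inertia Σmr² = (30.2)(0.930)² + (22.6)(0.755)² = 39.00 kg·m²; I_f = 320.8 + 39.00 = 359.8 kg·m².
ω_f = I_p ω_i / I_f = (320.8)(32.4) / 359.8 = 28.89 rpm.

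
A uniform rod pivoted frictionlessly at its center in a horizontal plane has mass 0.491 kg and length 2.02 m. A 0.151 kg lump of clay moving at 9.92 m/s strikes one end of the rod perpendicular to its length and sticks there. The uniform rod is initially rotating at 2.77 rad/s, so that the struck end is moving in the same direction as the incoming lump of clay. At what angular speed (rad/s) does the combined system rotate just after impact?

|ω_f| ≈ 6.15 rad/s

About the pivot the impulsive forces during the collision are internal, so angular momentum about that axis is conserved.
I_p = (1/12)(0.491)(2.02)² = 0.1670 kg·m². Taking the sense of the lump of clay's angular momentum as positive, L_{lump} = m v R = (0.151)(9.92)(2.02/2) = 1.513 kg·m²/s.
L_i = +I_p ω_p + m v R = +(0.1670)(2.77) + 1.513 = 1.975 kg·m²/s.
After sticking, I_f = I_p + m R² = 0.1670 + (0.151)(2.02/2)² = 0.3210 kg·m².
ω_f = L_i / I_f = 1.975 / 0.3210 = 6.154 rad/s.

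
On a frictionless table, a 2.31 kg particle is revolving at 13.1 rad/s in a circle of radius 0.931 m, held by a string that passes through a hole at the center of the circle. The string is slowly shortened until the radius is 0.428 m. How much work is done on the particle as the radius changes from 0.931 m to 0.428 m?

No torque about the axis ⇒ m r₁² ω₁ = m r₂² ω₂.
ω₂ = ω₁ (r₁/r₂)² = (13.1)(0.931/0.428)² = 61.98 rad/s.
W = ΔKE = ½m(v₂² − v₁²) = 641.1 J.

W ≈ 641 J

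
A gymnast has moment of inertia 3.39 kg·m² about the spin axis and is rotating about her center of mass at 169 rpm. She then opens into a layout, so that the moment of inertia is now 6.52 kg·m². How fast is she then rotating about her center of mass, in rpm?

ω₂ ≈ 87.9 rpm

Angular momentum about the spin axis is conserved since the torque about it is zero.
ω₂ = I₁ω₁ / I₂ = (3.390)(169 rpm) / (6.520) = 87.87 rpm.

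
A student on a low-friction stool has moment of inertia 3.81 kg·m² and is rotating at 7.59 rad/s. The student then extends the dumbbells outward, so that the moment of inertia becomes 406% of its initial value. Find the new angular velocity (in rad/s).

ω₂ ≈ 1.87 rad/s

Angular momentum about the spin axis is conserved since the torque about it is zero.
I₂ = 4.06 × 3.81 = 15.47 kg·m².
ω₂ = I₁ω₁ / I₂ = (3.810)(7.59 rad/s) / (15.47) = 1.869 rad/s.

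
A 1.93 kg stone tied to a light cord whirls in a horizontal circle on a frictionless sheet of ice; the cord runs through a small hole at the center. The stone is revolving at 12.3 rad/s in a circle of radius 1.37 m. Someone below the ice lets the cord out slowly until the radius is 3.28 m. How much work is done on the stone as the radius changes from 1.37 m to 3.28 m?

The constraining force is radial, so m r² ω about the center is conserved.
ω₂ = ω₁ (r₁/r₂)² = (12.3)(1.37/3.28)² = 2.146 rad/s.
W = ΔKE = ½m(v₂² − v₁²) = -226.2 J.

W ≈ -226 J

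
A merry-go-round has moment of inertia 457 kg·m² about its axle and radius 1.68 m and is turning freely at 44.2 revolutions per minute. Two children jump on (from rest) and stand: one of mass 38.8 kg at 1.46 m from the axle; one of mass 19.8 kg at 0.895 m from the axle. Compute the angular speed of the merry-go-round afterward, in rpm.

ω_f ≈ 36.4 rpm

The added mass arrives with no angular momentum about the axle, and any external torque about the axle is negligible, so the system's angular momentum is conserved.
Added inertia Σmr² = (38.8)(1.46)² + (19.8)(0.895)² = 98.57 kg·m²; I_f = 457.0 + 98.57 = 555.6 kg·m².
ω_f = I_p ω_i / I_f = (457.0)(44.2) / 555.6 = 36.36 rpm.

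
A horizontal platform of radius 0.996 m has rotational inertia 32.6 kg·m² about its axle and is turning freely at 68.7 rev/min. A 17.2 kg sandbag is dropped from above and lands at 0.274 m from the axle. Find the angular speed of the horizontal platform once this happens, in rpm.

No external torque acts about the axle; L_before = L_after.
Added inertia Σmr² = (17.2)(0.274)² = 1.291 kg·m²; I_f = 32.60 + 1.291 = 33.89 kg·m².
ω_f = I_p ω_i / I_f = (32.60)(68.7) / 33.89 = 66.08 rpm.

ω_f ≈ 66.1 rpm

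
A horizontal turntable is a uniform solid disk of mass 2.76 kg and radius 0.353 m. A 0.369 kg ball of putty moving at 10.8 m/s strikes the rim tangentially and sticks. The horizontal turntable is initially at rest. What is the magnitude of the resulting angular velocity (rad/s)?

The axle reaction passes through the axle and exerts no torque about it; angular momentum about the axle is conserved through the impact.
I_p = ½(2.76)(0.353)² = 0.1720 kg·m². Taking the sense of the ball of putty's angular momentum as positive, L_{ball} = m v R = (0.369)(10.8)(0.353) = 1.407 kg·m²/s.
L_i = 0 + 1.407 = 1.407 kg·m²/s.
After sticking, I_f = I_p + m R² = 0.1720 + (0.369)(0.353)² = 0.2179 kg·m².
ω_f = L_i / I_f = 1.407 / 0.2179 = 6.455 rad/s.

|ω_f| ≈ 6.45 rad/s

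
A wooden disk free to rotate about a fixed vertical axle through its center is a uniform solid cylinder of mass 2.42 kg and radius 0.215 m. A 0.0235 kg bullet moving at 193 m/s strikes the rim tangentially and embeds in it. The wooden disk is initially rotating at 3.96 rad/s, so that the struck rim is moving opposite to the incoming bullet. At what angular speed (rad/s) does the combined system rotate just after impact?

About the axle the impulsive forces during the collision are internal, so angular momentum about that axis is conserved.
I_p = ½(2.42)(0.215)² = 0.05593 kg·m². Taking the sense of the bullet's angular momentum as positive, L_{bullet} = m v R = (0.0235)(193)(0.215) = 0.9751 kg·m²/s.
L_i = −I_p ω_p + m v R = −(0.05593)(3.96) + 0.9751 = 0.7536 kg·m²/s.
After sticking, I_f = I_p + m R² = 0.05593 + (0.0235)(0.215)² = 0.05702 kg·m².
ω_f = L_i / I_f = 0.7536 / 0.05702 = 13.22 rad/s.

|ω_f| ≈ 13.2 rad/s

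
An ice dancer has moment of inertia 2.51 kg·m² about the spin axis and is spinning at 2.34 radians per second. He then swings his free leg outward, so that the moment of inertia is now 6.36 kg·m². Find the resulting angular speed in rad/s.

With no external torque about the axis, L is conserved: I₁ω₁ = I₂ω₂.
ω₂ = I₁ω₁ / I₂ = (2.510)(2.34 rad/s) / (6.360) = 0.9235 rad/s.

ω₂ ≈ 0.923 rad/s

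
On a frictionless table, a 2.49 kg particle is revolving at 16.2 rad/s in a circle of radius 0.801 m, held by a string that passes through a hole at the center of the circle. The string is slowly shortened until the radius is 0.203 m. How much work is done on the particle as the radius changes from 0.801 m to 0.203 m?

The constraining force is radial, so m r² ω about the center is conserved.
ω₂ = ω₁ (r₁/r₂)² = (16.2)(0.801/0.203)² = 252.2 rad/s.
W = ΔKE = ½m(v₂² − v₁²) = 3054 J.

W ≈ 3050 J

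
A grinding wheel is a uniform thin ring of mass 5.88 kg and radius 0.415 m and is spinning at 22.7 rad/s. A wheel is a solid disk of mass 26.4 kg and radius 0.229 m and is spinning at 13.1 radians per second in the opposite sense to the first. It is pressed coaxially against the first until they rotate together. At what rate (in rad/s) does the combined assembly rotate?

The coupling torques are internal; angular momentum about the shared axis is conserved.
Moments of inertia: I_A = (5.88)(0.415)² = 1.013 kg·m²; I_B = ½(26.4)(0.229)² = 0.6922 kg·m².
Taking A's sense as positive: L = (1.013)(22.7) − (0.6922)(13.1) = 13.92 kg·m²·rad/s.
Combined I = 1.013 + 0.6922 = 1.705 kg·m².
ω_f = L / I = 13.92 / 1.705 = 8.165 rad/s.

|ω_f| ≈ 8.16 rad/s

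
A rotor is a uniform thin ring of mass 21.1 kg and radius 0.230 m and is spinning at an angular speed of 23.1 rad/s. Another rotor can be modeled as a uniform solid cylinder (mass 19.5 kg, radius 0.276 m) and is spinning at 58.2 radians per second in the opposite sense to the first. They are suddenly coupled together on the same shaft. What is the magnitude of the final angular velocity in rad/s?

The coupling torques are internal; angular momentum about the shared axis is conserved.
Moments of inertia: I_A = (21.1)(0.230)² = 1.116 kg·m²; I_B = ½(19.5)(0.276)² = 0.7427 kg·m².
Taking A's sense as positive: L = (1.116)(23.1) − (0.7427)(58.2) = -17.44 kg·m²·rad/s.
Combined I = 1.116 + 0.7427 = 1.859 kg·m².
ω_f = L / I = -17.44 / 1.859 = -9.383 rad/s.

|ω_f| ≈ 9.38 rad/s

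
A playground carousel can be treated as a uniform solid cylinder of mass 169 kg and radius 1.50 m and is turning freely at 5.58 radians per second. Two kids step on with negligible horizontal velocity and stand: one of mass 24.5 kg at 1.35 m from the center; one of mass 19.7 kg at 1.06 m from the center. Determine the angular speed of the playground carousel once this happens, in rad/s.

No external torque acts about the center; L_before = L_after.
I_p = ½(169)(1.50)² = 190.1 kg·m².
Added inertia Σmr² = (24.5)(1.35)² + (19.7)(1.06)² = 66.79 kg·m²; I_f = 190.1 + 66.79 = 256.9 kg·m².
ω_f = I_p ω_i / I_f = (190.1)(5.58) / 256.9 = 4.129 rad/s.

ω_f ≈ 4.13 rad/s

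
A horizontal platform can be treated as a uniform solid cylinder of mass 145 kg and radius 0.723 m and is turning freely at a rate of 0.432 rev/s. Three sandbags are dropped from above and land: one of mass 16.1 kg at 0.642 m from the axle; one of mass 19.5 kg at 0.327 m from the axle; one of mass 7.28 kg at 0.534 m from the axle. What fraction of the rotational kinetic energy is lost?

The added mass arrives with no angular momentum about the axle, and any external torque about the axle is negligible, so the system's angular momentum is conserved.
I_p = ½(145)(0.723)² = 37.90 kg·m².
Added inertia Σmr² = (16.1)(0.642)² + (19.5)(0.327)² + (7.28)(0.534)² = 10.80 kg·m²; I_f = 37.90 + 10.80 = 48.69 kg·m².
ω_f = I_p ω_i / I_f = (37.90)(0.432) / 48.69 = 0.3362 rev/s.
KE_i = ½(37.90)(2.714 rad/s)² = 139.6 J; KE_f = ½(48.69)(2.112)² = 108.7 J.
Fraction lost = 0.2217.

fraction ≈ 0.222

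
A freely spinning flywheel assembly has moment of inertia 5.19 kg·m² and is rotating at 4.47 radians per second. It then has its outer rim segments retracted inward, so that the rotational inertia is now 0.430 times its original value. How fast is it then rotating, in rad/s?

ω₂ ≈ 10.4 rad/s

With no external torque about the axis, L is conserved: I₁ω₁ = I₂ω₂.
I₂ = 0.430 × 5.19 = 2.232 kg·m².
ω₂ = I₁ω₁ / I₂ = (5.190)(4.47 rad/s) / (2.232) = 10.40 rad/s.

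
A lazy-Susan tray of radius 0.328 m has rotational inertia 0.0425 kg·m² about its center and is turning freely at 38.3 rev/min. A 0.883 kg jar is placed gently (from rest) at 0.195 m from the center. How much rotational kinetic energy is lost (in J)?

No external torque acts about the center; L_before = L_after.
Added inertia Σmr² = (0.883)(0.195)² = 0.03358 kg·m²; I_f = 0.04250 + 0.03358 = 0.07608 kg·m².
ω_f = I_p ω_i / I_f = (0.04250)(38.3) / 0.07608 = 21.40 rpm.
KE_i = ½(0.04250)(4.011 rad/s)² = 0.3418 J; KE_f = ½(0.07608)(2.241)² = 0.1910 J.

energy lost ≈ 0.151 J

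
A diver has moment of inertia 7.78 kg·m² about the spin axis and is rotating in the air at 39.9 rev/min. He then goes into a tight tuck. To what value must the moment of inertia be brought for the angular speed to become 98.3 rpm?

I₂ ≈ 3.16 kg·m²

Angular momentum about the spin axis is conserved since the torque about it is zero.
I₂ = I₁ω₁ / ω₂ = (7.78)(39.9) / (98.3) = 3.158 kg·m².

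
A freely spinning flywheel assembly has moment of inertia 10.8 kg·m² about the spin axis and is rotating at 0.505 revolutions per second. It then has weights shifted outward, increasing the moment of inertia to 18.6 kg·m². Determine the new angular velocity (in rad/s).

ω₂ ≈ 1.84 rad/s

Angular momentum about the spin axis is conserved since the torque about it is zero.
ω₂ = I₁ω₁ / I₂ = (10.80)(0.505 rev/s) / (18.60) = 0.2932 rev/s = 1.842 rad/s.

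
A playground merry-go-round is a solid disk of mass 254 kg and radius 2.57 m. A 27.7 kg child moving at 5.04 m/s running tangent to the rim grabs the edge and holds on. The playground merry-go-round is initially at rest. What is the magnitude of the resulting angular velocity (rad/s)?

|ω_f| ≈ 0.351 rad/s

About the axle the impulsive forces during the collision are internal, so angular momentum about that axis is conserved.
I_p = ½(254)(2.57)² = 838.8 kg·m². Taking the sense of the child's angular momentum as positive, L_{child} = m v R = (27.7)(5.04)(2.57) = 358.8 kg·m²/s.
L_i = 0 + 358.8 = 358.8 kg·m²/s.
After sticking, I_f = I_p + m R² = 838.8 + (27.7)(2.57)² = 1022 kg·m².
ω_f = L_i / I_f = 358.8 / 1022 = 0.3511 rad/s.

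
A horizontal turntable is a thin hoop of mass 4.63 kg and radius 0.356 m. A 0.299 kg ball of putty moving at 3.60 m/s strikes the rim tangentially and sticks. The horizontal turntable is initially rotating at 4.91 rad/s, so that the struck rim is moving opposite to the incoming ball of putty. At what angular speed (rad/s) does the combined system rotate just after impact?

About the axle the impulsive forces during the collision are internal, so angular momentum about that axis is conserved.
I_p = (4.63)(0.356)² = 0.5868 kg·m². Taking the sense of the ball of putty's angular momentum as positive, L_{ball} = m v R = (0.299)(3.60)(0.356) = 0.3832 kg·m²/s.
L_i = −I_p ω_p + m v R = −(0.5868)(4.91) + 0.3832 = -2.498 kg·m²/s.
After sticking, I_f = I_p + m R² = 0.5868 + (0.299)(0.356)² = 0.6247 kg·m².
ω_f = L_i / I_f = -2.498 / 0.6247 = -3.999 rad/s.

|ω_f| ≈ 4.00 rad/s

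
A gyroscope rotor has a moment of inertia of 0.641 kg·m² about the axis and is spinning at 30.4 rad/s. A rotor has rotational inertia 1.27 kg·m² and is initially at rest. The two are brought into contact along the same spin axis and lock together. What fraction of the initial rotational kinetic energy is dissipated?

The coupling torques are internal; angular momentum about the shared axis is conserved.
Taking A's sense as positive: L = (0.6410)(30.4) = 19.49 kg·m²·rad/s.
Combined I = 0.6410 + 1.270 = 1.911 kg·m².
ω_f = L / I = 19.49 / 1.911 = 10.20 rad/s.
KE_i = ½ΣIω² = 296.2 J; KE_f = ½(1.911)(10.20)² = 99.35 J.
Fraction dissipated = (KE_i − KE_f)/KE_i = 0.6646.

fraction ≈ 0.665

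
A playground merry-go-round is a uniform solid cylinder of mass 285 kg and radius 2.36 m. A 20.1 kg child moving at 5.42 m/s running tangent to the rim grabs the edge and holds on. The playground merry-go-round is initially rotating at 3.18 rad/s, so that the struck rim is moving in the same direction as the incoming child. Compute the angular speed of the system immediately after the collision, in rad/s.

|ω_f| ≈ 3.07 rad/s

The axle reaction passes through the axle and exerts no torque about it; angular momentum about the axle is conserved through the impact.
I_p = ½(285)(2.36)² = 793.7 kg·m². Taking the sense of the child's angular momentum as positive, L_{child} = m v R = (20.1)(5.42)(2.36) = 257.1 kg·m²/s.
L_i = +I_p ω_p + m v R = +(793.7)(3.18) + 257.1 = 2781 kg·m²/s.
After sticking, I_f = I_p + m R² = 793.7 + (20.1)(2.36)² = 905.6 kg·m².
ω_f = L_i / I_f = 2781 / 905.6 = 3.071 rad/s.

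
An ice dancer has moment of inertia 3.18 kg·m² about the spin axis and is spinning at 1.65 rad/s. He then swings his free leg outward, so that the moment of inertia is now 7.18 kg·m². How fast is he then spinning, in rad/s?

ω₂ ≈ 0.731 rad/s

No external torque acts about the spin axis, so angular momentum is conserved.
ω₂ = I₁ω₁ / I₂ = (3.180)(1.65 rad/s) / (7.180) = 0.7308 rad/s.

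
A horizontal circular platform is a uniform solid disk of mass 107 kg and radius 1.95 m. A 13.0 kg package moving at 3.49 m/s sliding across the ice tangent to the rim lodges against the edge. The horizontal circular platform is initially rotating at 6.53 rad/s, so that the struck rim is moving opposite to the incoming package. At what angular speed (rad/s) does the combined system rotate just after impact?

|ω_f| ≈ 4.90 rad/s

The axle reaction passes through the central axle and exerts no torque about it; angular momentum about the central axle is conserved through the impact.
I_p = ½(107)(1.95)² = 203.4 kg·m². Taking the sense of the package's angular momentum as positive, L_{package} = m v R = (13.0)(3.49)(1.95) = 88.47 kg·m²/s.
L_i = −I_p ω_p + m v R = −(203.4)(6.53) + 88.47 = -1240 kg·m²/s.
After sticking, I_f = I_p + m R² = 203.4 + (13.0)(1.95)² = 252.9 kg·m².
ω_f = L_i / I_f = -1240 / 252.9 = -4.904 rad/s.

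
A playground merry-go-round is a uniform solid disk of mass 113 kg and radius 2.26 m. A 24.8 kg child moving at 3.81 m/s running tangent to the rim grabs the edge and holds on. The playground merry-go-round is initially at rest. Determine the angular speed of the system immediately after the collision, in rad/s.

About the axle the impulsive forces during the collision are internal, so angular momentum about that axis is conserved.
I_p = ½(113)(2.26)² = 288.6 kg·m². Taking the sense of the child's angular momentum as positive, L_{child} = m v R = (24.8)(3.81)(2.26) = 213.5 kg·m²/s.
L_i = 0 + 213.5 = 213.5 kg·m²/s.
After sticking, I_f = I_p + m R² = 288.6 + (24.8)(2.26)² = 415.2 kg·m².
ω_f = L_i / I_f = 213.5 / 415.2 = 0.5143 rad/s.

|ω_f| ≈ 0.514 rad/s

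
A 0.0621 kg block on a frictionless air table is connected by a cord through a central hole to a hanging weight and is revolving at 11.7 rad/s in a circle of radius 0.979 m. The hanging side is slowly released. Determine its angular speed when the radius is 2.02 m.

ω₂ ≈ 2.75 rad/s

The constraining force is radial, so m r² ω about the center is conserved.
ω₂ = ω₁ (r₁/r₂)² = (11.7)(0.979/2.02)² = 2.748 rad/s.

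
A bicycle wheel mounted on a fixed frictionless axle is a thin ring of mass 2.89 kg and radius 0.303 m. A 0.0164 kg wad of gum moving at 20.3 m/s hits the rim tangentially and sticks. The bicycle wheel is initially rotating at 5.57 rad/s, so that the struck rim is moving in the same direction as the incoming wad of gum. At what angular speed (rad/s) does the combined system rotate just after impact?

|ω_f| ≈ 5.92 rad/s

The axle reaction passes through the axle and exerts no torque about it; angular momentum about the axle is conserved through the impact.
I_p = (2.89)(0.303)² = 0.2653 kg·m². Taking the sense of the wad of gum's angular momentum as positive, L_{wad} = m v R = (0.0164)(20.3)(0.303) = 0.1009 kg·m²/s.
L_i = +I_p ω_p + m v R = +(0.2653)(5.57) + 0.1009 = 1.579 kg·m²/s.
After sticking, I_f = I_p + m R² = 0.2653 + (0.0164)(0.303)² = 0.2668 kg·m².
ω_f = L_i / I_f = 1.579 / 0.2668 = 5.917 rad/s.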